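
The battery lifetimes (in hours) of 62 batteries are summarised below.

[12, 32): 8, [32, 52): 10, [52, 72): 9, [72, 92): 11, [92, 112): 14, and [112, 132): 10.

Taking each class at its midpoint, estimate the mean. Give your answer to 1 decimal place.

Midpoints: 22, 42, 62, 82, 102, 122
Σfm = 8×22 + 10×42 + 9×62 + 11×82 + 14×102 + 10×122 = 4704
n = Σf = 62
Mean = 4704 / 62 = 75.8710

75.9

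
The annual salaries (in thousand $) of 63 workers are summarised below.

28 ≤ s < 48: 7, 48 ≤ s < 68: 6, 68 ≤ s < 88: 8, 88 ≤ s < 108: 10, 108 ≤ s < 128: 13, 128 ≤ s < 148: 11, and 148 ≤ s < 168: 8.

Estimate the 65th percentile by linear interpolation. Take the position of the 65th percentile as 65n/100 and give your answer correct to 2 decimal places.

123.31

Cumulative frequencies: 7, 13, 21, 31, 44, 55, 63
n = 63; position = 65n/100 = 40.95.
This falls in the class 108 ≤ s < 128: L = 108, F = 31, f = 13, h = 20.
65th percentile ≈ 108 + ((40.95 − 31) / 13) × 20 = 123.3077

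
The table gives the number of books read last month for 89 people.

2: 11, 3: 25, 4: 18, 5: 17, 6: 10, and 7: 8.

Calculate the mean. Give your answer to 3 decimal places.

4.157

Values: 2, 3, 4, 5, 6, 7
Σfx = 11×2 + 25×3 + 18×4 + 17×5 + 10×6 + 8×7 = 370
n = Σf = 89
Mean = 370 / 89 = 4.1573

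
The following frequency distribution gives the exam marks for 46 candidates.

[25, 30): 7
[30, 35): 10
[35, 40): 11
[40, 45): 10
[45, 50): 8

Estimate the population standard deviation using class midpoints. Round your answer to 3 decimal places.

Midpoints: 27.5, 32.5, 37.5, 42.5, 47.5
n = 46, Σfm = 1735, mean = 37.7174
Σfm² = 67437.5
Σf(m − x̄)² = Σfm² − (Σfm)²/n = 67437.5 − 1735²/46 = 1997.8261
Population variance = 1997.8261 / 46 = 43.4310
Standard deviation = √43.4310 = 6.5902

6.590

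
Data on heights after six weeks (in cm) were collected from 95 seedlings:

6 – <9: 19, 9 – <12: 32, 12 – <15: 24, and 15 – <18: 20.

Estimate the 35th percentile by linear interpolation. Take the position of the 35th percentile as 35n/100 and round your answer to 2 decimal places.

10.34

Cumulative frequencies: 19, 51, 75, 95
n = 95; position = 35n/100 = 33.25.
This falls in the class 9 – <12: L = 9, F = 19, f = 32, h = 3.
35th percentile ≈ 9 + ((33.25 − 19) / 32) × 3 = 10.3359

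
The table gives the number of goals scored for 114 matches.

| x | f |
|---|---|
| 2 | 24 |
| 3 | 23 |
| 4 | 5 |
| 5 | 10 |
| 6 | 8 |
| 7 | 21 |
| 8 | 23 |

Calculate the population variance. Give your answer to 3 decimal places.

Values: 2, 3, 4, 5, 6, 7, 8
n = 114, Σfx = 566, mean = 4.9649
Σfx² = 3422
Σf(x − x̄)² = Σfx² − (Σfx)²/n = 3422 − 566²/114 = 611.8596
Population variance = 611.8596 / 114 = 5.3672

5.367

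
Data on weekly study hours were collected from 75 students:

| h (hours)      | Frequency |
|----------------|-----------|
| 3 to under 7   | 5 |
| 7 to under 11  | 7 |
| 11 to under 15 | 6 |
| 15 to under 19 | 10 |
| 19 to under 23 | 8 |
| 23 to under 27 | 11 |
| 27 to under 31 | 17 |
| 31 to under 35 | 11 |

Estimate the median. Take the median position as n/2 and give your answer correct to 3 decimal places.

23.545

Cumulative frequencies: 5, 12, 18, 28, 36, 47, 64, 75
n = 75; position = n/2 = 37.5.
This falls in the class 23 to under 27: L = 23, F = 36, f = 11, h = 4.
Median ≈ 23 + ((37.5 − 36) / 11) × 4 = 23.5455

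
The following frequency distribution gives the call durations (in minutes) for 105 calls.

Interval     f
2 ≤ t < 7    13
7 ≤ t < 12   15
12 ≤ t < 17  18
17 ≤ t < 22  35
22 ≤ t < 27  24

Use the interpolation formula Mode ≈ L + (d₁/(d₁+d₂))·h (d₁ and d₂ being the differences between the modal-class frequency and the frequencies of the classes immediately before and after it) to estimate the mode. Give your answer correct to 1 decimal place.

20.0

Modal class: 17 ≤ t < 22 (highest frequency 35).
d₁ = 35 − 18 = 17, d₂ = 35 − 24 = 11
Mode ≈ 17 + (17/(17+11)) × 5 = 17 + 3.0357 = 20.0357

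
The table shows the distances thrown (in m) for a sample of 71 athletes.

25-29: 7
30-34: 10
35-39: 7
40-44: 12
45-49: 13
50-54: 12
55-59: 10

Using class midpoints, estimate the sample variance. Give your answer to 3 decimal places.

Midpoints: 27, 32, 37, 42, 47, 52, 57
n = 71, Σfm = 3077, mean = 43.3380
Σfm² = 139749
Σf(m − x̄)² = Σfm² − (Σfm)²/n = 139749 − 3077²/71 = 6397.8873
Sample variance = 6397.8873 / 70 = 91.3984

91.398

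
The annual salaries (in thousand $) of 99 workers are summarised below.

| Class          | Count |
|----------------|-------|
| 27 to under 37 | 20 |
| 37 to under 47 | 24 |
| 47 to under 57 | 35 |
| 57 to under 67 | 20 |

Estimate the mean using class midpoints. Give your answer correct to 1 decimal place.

Midpoints: 32, 42, 52, 62
Σfm = 20×32 + 24×42 + 35×52 + 20×62 = 4708
n = Σf = 99
Mean = 4708 / 99 = 47.5556

47.6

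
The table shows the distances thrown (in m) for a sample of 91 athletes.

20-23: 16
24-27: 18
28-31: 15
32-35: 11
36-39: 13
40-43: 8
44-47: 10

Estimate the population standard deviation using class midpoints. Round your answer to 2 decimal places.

7.83

Midpoints: 21.5, 25.5, 29.5, 33.5, 37.5, 41.5, 45.5
n = 91, Σfm = 2888.5, mean = 31.7418
Σfm² = 97260.75
Σf(m − x̄)² = Σfm² − (Σfm)²/n = 97260.75 − 2888.5²/91 = 5574.6813
Population variance = 5574.6813 / 91 = 61.2602
Standard deviation = √61.2602 = 7.8269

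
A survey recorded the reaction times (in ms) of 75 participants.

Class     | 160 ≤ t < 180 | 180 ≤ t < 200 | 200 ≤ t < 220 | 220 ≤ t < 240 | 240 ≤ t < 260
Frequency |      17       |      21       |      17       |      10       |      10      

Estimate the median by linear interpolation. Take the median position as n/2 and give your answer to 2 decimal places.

Cumulative frequencies: 17, 38, 55, 65, 75
n = 75; position = n/2 = 37.5.
This falls in the class 180 ≤ t < 200: L = 180, F = 17, f = 21, h = 20.
Median ≈ 180 + ((37.5 − 17) / 21) × 20 = 199.5238

199.52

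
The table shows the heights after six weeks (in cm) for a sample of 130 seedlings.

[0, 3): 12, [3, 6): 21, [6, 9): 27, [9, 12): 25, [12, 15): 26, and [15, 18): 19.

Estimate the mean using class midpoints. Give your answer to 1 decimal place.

9.6

Midpoints: 1.5, 4.5, 7.5, 10.5, 13.5, 16.5
Σfm = 12×1.5 + 21×4.5 + 27×7.5 + 25×10.5 + 26×13.5 + 19×16.5 = 1242
n = Σf = 130
Mean = 1242 / 130 = 9.5538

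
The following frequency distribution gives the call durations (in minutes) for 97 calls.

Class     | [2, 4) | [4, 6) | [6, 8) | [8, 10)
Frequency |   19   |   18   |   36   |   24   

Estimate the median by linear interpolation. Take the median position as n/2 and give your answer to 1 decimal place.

6.6

Cumulative frequencies: 19, 37, 73, 97
n = 97; position = n/2 = 48.5.
This falls in the class [6, 8): L = 6, F = 37, f = 36, h = 2.
Median ≈ 6 + ((48.5 − 37) / 36) × 2 = 6.6389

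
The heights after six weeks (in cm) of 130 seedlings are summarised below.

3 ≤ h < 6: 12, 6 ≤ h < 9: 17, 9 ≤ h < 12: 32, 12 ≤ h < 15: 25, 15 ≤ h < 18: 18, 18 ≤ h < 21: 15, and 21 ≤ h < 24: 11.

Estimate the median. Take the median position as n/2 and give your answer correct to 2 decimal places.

12.48

Cumulative frequencies: 12, 29, 61, 86, 104, 119, 130
n = 130; position = n/2 = 65.
This falls in the class 12 ≤ h < 15: L = 12, F = 61, f = 25, h = 3.
Median ≈ 12 + ((65 − 61) / 25) × 3 = 12.4800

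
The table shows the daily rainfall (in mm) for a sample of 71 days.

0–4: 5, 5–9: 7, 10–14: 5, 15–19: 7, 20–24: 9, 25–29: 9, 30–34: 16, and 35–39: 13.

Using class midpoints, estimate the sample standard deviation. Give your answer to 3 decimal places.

11.231

Midpoints: 2, 7, 12, 17, 22, 27, 32, 37
n = 71, Σfm = 1672, mean = 23.5493
Σfm² = 48204
Σf(m − x̄)² = Σfm² − (Σfm)²/n = 48204 − 1672²/71 = 8829.5775
Sample variance = 8829.5775 / 70 = 126.1368
Standard deviation = √126.1368 = 11.2311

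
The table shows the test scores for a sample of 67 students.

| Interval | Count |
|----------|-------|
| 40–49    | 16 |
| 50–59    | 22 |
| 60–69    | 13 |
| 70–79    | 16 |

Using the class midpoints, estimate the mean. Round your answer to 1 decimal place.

58.8

Midpoints: 44.5, 54.5, 64.5, 74.5
Σfm = 16×44.5 + 22×54.5 + 13×64.5 + 16×74.5 = 3941.5
n = Σf = 67
Mean = 3941.5 / 67 = 58.8284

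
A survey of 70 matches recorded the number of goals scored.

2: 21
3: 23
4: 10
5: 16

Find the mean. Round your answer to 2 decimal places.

Values: 2, 3, 4, 5
Σfx = 21×2 + 23×3 + 10×4 + 16×5 = 231
n = Σf = 70
Mean = 231 / 70 = 3.3000

3.30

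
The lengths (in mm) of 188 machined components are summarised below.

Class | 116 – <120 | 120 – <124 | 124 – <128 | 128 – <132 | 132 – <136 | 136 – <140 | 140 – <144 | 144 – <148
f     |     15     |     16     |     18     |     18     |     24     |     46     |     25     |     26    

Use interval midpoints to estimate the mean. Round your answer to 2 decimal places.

134.26

Midpoints: 118, 122, 126, 130, 134, 138, 142, 146
Σfm = 15×118 + 16×122 + 18×126 + 18×130 + 24×134 + 46×138 + 25×142 + 26×146 = 25240
n = Σf = 188
Mean = 25240 / 188 = 134.2553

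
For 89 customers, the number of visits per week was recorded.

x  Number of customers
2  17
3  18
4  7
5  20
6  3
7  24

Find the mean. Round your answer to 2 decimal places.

Values: 2, 3, 4, 5, 6, 7
Σfx = 17×2 + 18×3 + 7×4 + 20×5 + 3×6 + 24×7 = 402
n = Σf = 89
Mean = 402 / 89 = 4.5169

4.52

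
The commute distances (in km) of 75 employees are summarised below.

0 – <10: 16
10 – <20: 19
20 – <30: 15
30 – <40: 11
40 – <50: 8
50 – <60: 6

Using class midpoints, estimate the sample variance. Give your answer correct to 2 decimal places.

242.59

Midpoints: 5, 15, 25, 35, 45, 55
n = 75, Σfm = 1815, mean = 24.2000
Σfm² = 61875
Σf(m − x̄)² = Σfm² − (Σfm)²/n = 61875 − 1815²/75 = 17952.0000
Sample variance = 17952.0000 / 74 = 242.5946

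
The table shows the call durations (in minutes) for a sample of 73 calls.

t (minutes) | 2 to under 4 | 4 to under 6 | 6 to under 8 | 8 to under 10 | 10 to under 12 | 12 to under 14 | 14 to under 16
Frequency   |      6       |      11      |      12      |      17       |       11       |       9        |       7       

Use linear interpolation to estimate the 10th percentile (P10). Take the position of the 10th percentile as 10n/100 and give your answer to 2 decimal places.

Cumulative frequencies: 6, 17, 29, 46, 57, 66, 73
n = 73; position = 10n/100 = 7.3.
This falls in the class 4 to under 6: L = 4, F = 6, f = 11, h = 2.
10th percentile ≈ 4 + ((7.3 − 6) / 11) × 2 = 4.2364

4.24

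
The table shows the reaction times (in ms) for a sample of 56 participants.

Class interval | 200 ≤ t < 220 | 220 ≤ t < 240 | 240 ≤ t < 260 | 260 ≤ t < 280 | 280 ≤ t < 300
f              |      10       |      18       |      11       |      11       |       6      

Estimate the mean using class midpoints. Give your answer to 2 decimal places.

Midpoints: 210, 230, 250, 270, 290
Σfm = 10×210 + 18×230 + 11×250 + 11×270 + 6×290 = 13700
n = Σf = 56
Mean = 13700 / 56 = 244.6429

244.64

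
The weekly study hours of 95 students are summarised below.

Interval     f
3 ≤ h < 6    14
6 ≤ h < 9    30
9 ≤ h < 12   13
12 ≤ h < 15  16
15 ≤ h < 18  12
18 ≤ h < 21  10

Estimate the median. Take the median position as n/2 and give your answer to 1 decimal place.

Cumulative frequencies: 14, 44, 57, 73, 85, 95
n = 95; position = n/2 = 47.5.
This falls in the class 9 ≤ h < 12: L = 9, F = 44, f = 13, h = 3.
Median ≈ 9 + ((47.5 − 44) / 13) × 3 = 9.8077

9.8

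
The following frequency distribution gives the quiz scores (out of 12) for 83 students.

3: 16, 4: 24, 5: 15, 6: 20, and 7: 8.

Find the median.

Cumulative frequencies: 16, 40, 55, 75, 83
n = 83, so the median is the value in position (n+1)/2 = 42.
Position 42 falls at value 5.

5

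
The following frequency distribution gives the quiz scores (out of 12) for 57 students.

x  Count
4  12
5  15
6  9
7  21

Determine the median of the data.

Cumulative frequencies: 12, 27, 36, 57
n = 57, so the median is the value in position (n+1)/2 = 29.
Position 29 falls at value 6.

6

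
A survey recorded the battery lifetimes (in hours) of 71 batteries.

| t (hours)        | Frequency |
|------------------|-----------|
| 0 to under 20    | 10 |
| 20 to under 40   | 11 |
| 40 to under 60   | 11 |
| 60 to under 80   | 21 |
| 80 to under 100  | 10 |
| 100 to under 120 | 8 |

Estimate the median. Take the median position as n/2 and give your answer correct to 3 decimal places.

63.333

Cumulative frequencies: 10, 21, 32, 53, 63, 71
n = 71; position = n/2 = 35.5.
This falls in the class 60 to under 80: L = 60, F = 32, f = 21, h = 20.
Median ≈ 60 + ((35.5 − 32) / 21) × 20 = 63.3333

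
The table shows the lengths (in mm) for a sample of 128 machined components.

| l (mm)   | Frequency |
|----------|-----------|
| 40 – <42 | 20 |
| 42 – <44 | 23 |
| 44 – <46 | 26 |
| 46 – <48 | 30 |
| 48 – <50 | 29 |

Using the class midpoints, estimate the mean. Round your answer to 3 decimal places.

Midpoints: 41, 43, 45, 47, 49
Σfm = 20×41 + 23×43 + 26×45 + 30×47 + 29×49 = 5810
n = Σf = 128
Mean = 5810 / 128 = 45.3906

45.391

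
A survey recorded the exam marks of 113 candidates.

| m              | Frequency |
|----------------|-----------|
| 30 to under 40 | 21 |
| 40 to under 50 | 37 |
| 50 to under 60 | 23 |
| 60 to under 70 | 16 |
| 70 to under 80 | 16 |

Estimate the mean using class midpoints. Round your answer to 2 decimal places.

52.26

Midpoints: 35, 45, 55, 65, 75
Σfm = 21×35 + 37×45 + 23×55 + 16×65 + 16×75 = 5905
n = Σf = 113
Mean = 5905 / 113 = 52.2566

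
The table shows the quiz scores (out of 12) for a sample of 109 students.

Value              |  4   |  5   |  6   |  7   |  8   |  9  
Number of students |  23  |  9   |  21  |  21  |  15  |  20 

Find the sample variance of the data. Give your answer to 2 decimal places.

3.09

Values: 4, 5, 6, 7, 8, 9
n = 109, Σfx = 710, mean = 6.5138
Σfx² = 4958
Σf(x − x̄)² = Σfx² − (Σfx)²/n = 4958 − 710²/109 = 333.2294
Sample variance = 333.2294 / 108 = 3.0855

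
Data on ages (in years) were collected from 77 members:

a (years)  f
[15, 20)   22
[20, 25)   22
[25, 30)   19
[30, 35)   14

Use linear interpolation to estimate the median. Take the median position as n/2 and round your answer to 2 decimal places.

Cumulative frequencies: 22, 44, 63, 77
n = 77; position = n/2 = 38.5.
This falls in the class [20, 25): L = 20, F = 22, f = 22, h = 5.
Median ≈ 20 + ((38.5 − 22) / 22) × 5 = 23.7500

23.75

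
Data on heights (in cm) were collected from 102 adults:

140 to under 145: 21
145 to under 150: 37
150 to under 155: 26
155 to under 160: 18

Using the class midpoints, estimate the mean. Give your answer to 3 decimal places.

149.510

Midpoints: 142.5, 147.5, 152.5, 157.5
Σfm = 21×142.5 + 37×147.5 + 26×152.5 + 18×157.5 = 15250
n = Σf = 102
Mean = 15250 / 102 = 149.5098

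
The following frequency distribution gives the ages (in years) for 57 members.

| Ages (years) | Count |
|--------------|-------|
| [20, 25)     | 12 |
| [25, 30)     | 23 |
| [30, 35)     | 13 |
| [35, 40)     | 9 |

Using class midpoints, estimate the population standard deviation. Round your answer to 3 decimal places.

Midpoints: 22.5, 27.5, 32.5, 37.5
n = 57, Σfm = 1662.5, mean = 29.1667
Σfm² = 49856.25
Σf(m − x̄)² = Σfm² − (Σfm)²/n = 49856.25 − 1662.5²/57 = 1366.6667
Population variance = 1366.6667 / 57 = 23.9766
Standard deviation = √23.9766 = 4.8966

4.897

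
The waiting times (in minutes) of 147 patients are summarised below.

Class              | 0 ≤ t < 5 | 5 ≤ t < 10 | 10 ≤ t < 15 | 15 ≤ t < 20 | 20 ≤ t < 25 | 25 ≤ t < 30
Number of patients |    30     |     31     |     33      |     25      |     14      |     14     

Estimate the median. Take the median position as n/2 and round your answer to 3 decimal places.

Cumulative frequencies: 30, 61, 94, 119, 133, 147
n = 147; position = n/2 = 73.5.
This falls in the class 10 ≤ t < 15: L = 10, F = 61, f = 33, h = 5.
Median ≈ 10 + ((73.5 − 61) / 33) × 5 = 11.8939

11.894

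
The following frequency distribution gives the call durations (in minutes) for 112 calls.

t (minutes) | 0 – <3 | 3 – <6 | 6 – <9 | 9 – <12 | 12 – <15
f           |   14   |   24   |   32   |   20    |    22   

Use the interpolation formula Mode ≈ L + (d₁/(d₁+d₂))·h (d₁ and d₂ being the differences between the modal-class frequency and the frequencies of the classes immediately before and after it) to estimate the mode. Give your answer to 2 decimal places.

7.20

Modal class: 6 – <9 (highest frequency 32).
d₁ = 32 − 24 = 8, d₂ = 32 − 20 = 12
Mode ≈ 6 + (8/(8+12)) × 3 = 6 + 1.2000 = 7.2000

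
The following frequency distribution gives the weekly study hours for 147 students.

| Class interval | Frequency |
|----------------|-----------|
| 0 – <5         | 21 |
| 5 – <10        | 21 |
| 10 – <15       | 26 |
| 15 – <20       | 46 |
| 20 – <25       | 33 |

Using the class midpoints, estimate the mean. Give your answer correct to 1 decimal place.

14.2

Midpoints: 2.5, 7.5, 12.5, 17.5, 22.5
Σfm = 21×2.5 + 21×7.5 + 26×12.5 + 46×17.5 + 33×22.5 = 2082.5
n = Σf = 147
Mean = 2082.5 / 147 = 14.1667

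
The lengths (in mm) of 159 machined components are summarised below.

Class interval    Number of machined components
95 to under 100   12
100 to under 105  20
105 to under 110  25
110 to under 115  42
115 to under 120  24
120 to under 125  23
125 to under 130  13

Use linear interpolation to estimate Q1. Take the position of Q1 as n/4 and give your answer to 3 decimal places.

106.550

Cumulative frequencies: 12, 32, 57, 99, 123, 146, 159
n = 159; position = n/4 = 39.75.
This falls in the class 105 to under 110: L = 105, F = 32, f = 25, h = 5.
Lower quartile ≈ 105 + ((39.75 − 32) / 25) × 5 = 106.5500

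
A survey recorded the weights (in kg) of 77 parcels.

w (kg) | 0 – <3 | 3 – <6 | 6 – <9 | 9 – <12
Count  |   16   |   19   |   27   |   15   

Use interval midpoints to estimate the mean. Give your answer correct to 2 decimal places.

6.10

Midpoints: 1.5, 4.5, 7.5, 10.5
Σfm = 16×1.5 + 19×4.5 + 27×7.5 + 15×10.5 = 469.5
n = Σf = 77
Mean = 469.5 / 77 = 6.0974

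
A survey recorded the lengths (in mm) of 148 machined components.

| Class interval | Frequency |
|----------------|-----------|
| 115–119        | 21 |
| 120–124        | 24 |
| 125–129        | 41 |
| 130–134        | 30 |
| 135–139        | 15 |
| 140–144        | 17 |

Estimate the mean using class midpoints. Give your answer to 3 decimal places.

128.520

Midpoints: 117, 122, 127, 132, 137, 142
Σfm = 21×117 + 24×122 + 41×127 + 30×132 + 15×137 + 17×142 = 19021
n = Σf = 148
Mean = 19021 / 148 = 128.5203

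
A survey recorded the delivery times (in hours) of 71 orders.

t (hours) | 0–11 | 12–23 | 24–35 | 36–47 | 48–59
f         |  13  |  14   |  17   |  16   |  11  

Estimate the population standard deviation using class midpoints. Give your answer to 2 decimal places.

Midpoints: 5.5, 17.5, 29.5, 41.5, 53.5
n = 71, Σfm = 2070.5, mean = 29.1620
Σfm² = 78515.75
Σf(m − x̄)² = Σfm² − (Σfm)²/n = 78515.75 − 2070.5²/71 = 18135.8873
Population variance = 18135.8873 / 71 = 255.4350
Standard deviation = √255.4350 = 15.9823

15.98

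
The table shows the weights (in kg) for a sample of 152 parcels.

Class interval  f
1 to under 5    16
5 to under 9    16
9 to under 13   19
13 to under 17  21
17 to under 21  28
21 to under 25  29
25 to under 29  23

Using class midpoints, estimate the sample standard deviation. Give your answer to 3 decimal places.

Midpoints: 3, 7, 11, 15, 19, 23, 27
n = 152, Σfm = 2504, mean = 16.4737
Σfm² = 50168
Σf(m − x̄)² = Σfm² − (Σfm)²/n = 50168 − 2504²/152 = 8917.8947
Sample variance = 8917.8947 / 151 = 59.0589
Standard deviation = √59.0589 = 7.6850

7.685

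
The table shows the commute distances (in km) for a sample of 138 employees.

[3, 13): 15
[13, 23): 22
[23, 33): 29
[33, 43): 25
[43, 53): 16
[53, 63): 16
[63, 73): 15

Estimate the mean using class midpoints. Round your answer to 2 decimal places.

Midpoints: 8, 18, 28, 38, 48, 58, 68
Σfm = 15×8 + 22×18 + 29×28 + 25×38 + 16×48 + 16×58 + 15×68 = 4994
n = Σf = 138
Mean = 4994 / 138 = 36.1884

36.19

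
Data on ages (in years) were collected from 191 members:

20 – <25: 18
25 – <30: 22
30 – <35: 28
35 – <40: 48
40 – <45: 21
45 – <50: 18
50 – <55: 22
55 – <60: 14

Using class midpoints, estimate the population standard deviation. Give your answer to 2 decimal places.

10.09

Midpoints: 22.5, 27.5, 32.5, 37.5, 42.5, 47.5, 52.5, 57.5
n = 191, Σfm = 7427.5, mean = 38.8874
Σfm² = 308293.75
Σf(m − x̄)² = Σfm² − (Σfm)²/n = 308293.75 − 7427.5²/191 = 19457.3298
Population variance = 19457.3298 / 191 = 101.8708
Standard deviation = √101.8708 = 10.0931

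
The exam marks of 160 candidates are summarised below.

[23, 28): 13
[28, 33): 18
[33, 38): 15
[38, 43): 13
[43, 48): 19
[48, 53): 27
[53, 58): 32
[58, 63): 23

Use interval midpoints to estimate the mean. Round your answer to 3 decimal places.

45.844

Midpoints: 25.5, 30.5, 35.5, 40.5, 45.5, 50.5, 55.5, 60.5
Σfm = 13×25.5 + 18×30.5 + 15×35.5 + 13×40.5 + 19×45.5 + 27×50.5 + 32×55.5 + 23×60.5 = 7335
n = Σf = 160
Mean = 7335 / 160 = 45.8438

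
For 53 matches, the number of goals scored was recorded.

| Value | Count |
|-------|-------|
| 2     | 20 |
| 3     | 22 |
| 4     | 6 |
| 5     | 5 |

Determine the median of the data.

3

Cumulative frequencies: 20, 42, 48, 53
n = 53, so the median is the value in position (n+1)/2 = 27.
Position 27 falls at value 3.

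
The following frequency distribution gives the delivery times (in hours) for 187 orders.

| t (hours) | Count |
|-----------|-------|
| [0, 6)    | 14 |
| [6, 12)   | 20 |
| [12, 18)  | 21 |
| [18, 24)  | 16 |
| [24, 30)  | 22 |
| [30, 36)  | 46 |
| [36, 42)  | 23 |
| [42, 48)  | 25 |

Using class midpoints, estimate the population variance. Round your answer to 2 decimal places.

166.86

Midpoints: 3, 9, 15, 21, 27, 33, 39, 45
n = 187, Σfm = 5007, mean = 26.7754
Σfm² = 165267
Σf(m − x̄)² = Σfm² − (Σfm)²/n = 165267 − 5007²/187 = 31202.5668
Population variance = 31202.5668 / 187 = 166.8586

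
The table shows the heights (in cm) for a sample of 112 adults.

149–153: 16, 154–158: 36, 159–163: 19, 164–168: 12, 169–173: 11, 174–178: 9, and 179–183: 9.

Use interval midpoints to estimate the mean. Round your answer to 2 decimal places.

162.29

Midpoints: 151, 156, 161, 166, 171, 176, 181
Σfm = 16×151 + 36×156 + 19×161 + 12×166 + 11×171 + 9×176 + 9×181 = 18177
n = Σf = 112
Mean = 18177 / 112 = 162.2946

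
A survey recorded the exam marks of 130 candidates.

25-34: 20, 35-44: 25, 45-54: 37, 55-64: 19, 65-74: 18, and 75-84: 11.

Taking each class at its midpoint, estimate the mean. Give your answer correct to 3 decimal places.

51.269

Midpoints: 29.5, 39.5, 49.5, 59.5, 69.5, 79.5
Σfm = 20×29.5 + 25×39.5 + 37×49.5 + 19×59.5 + 18×69.5 + 11×79.5 = 6665
n = Σf = 130
Mean = 6665 / 130 = 51.2692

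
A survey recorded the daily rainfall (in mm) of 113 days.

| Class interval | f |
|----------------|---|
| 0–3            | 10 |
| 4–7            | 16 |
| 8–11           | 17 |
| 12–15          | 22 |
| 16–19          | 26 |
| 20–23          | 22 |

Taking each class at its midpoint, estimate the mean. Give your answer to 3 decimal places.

Midpoints: 1.5, 5.5, 9.5, 13.5, 17.5, 21.5
Σfm = 10×1.5 + 16×5.5 + 17×9.5 + 22×13.5 + 26×17.5 + 22×21.5 = 1489.5
n = Σf = 113
Mean = 1489.5 / 113 = 13.1814

13.181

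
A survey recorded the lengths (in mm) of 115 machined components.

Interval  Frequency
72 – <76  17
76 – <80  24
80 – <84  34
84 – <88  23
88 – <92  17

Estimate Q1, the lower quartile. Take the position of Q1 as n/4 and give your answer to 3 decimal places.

Cumulative frequencies: 17, 41, 75, 98, 115
n = 115; position = n/4 = 28.75.
This falls in the class 76 – <80: L = 76, F = 17, f = 24, h = 4.
Lower quartile ≈ 76 + ((28.75 − 17) / 24) × 4 = 77.9583

77.958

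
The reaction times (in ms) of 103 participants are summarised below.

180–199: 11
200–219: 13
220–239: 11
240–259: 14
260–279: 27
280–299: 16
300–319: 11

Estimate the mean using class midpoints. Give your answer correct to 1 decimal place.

Midpoints: 189.5, 209.5, 229.5, 249.5, 269.5, 289.5, 309.5
Σfm = 11×189.5 + 13×209.5 + 11×229.5 + 14×249.5 + 27×269.5 + 16×289.5 + 11×309.5 = 26138.5
n = Σf = 103
Mean = 26138.5 / 103 = 253.7718

253.8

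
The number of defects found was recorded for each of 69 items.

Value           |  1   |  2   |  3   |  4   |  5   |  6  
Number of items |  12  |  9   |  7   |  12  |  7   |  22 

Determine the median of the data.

Cumulative frequencies: 12, 21, 28, 40, 47, 69
n = 69, so the median is the value in position (n+1)/2 = 35.
Position 35 falls at value 4.

4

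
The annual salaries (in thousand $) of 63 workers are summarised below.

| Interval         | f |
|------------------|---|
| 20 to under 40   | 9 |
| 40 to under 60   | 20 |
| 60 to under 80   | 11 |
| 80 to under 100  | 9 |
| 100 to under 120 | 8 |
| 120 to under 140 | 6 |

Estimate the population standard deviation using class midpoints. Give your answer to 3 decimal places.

30.923

Midpoints: 30, 50, 70, 90, 110, 130
n = 63, Σfm = 4510, mean = 71.5873
Σfm² = 383100
Σf(m − x̄)² = Σfm² − (Σfm)²/n = 383100 − 4510²/63 = 60241.2698
Population variance = 60241.2698 / 63 = 956.2106
Standard deviation = √956.2106 = 30.9227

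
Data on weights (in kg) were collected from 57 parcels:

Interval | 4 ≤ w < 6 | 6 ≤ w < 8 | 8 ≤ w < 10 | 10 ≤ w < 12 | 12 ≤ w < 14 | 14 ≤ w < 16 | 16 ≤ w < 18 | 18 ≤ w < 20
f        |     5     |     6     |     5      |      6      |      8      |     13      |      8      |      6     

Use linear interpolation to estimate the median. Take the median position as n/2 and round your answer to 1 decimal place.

Cumulative frequencies: 5, 11, 16, 22, 30, 43, 51, 57
n = 57; position = n/2 = 28.5.
This falls in the class 12 ≤ w < 14: L = 12, F = 22, f = 8, h = 2.
Median ≈ 12 + ((28.5 − 22) / 8) × 2 = 13.6250

13.6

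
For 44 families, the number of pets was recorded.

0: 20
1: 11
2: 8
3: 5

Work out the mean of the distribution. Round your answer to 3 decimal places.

0.955

Values: 0, 1, 2, 3
Σfx = 20×0 + 11×1 + 8×2 + 5×3 = 42
n = Σf = 44
Mean = 42 / 44 = 0.9545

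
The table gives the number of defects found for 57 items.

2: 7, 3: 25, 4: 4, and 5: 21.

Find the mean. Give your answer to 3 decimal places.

Values: 2, 3, 4, 5
Σfx = 7×2 + 25×3 + 4×4 + 21×5 = 210
n = Σf = 57
Mean = 210 / 57 = 3.6842

3.684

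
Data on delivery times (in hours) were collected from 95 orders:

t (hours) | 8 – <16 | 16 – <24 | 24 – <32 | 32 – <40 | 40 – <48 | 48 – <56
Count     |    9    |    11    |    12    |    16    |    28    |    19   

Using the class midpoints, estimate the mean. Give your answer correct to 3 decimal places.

36.421

Midpoints: 12, 20, 28, 36, 44, 52
Σfm = 9×12 + 11×20 + 12×28 + 16×36 + 28×44 + 19×52 = 3460
n = Σf = 95
Mean = 3460 / 95 = 36.4211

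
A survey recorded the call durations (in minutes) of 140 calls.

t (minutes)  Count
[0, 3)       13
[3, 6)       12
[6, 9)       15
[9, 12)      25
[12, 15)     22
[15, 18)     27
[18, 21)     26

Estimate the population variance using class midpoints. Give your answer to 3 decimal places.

Midpoints: 1.5, 4.5, 7.5, 10.5, 13.5, 16.5, 19.5
n = 140, Σfm = 1698, mean = 12.1286
Σfm² = 25119
Σf(m − x̄)² = Σfm² − (Σfm)²/n = 25119 − 1698²/140 = 4524.6857
Population variance = 4524.6857 / 140 = 32.3192

32.319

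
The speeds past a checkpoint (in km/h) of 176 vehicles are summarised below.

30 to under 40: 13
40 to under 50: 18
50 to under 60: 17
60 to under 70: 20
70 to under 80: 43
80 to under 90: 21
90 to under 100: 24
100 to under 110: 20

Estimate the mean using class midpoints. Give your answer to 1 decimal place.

Midpoints: 35, 45, 55, 65, 75, 85, 95, 105
Σfm = 13×35 + 18×45 + 17×55 + 20×65 + 43×75 + 21×85 + 24×95 + 20×105 = 12890
n = Σf = 176
Mean = 12890 / 176 = 73.2386

73.2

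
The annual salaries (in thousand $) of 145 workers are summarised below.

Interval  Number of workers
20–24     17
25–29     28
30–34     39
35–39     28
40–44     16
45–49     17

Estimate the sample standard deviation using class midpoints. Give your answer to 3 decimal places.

Midpoints: 22, 27, 32, 37, 42, 47
n = 145, Σfm = 4885, mean = 33.6897
Σfm² = 172685
Σf(m − x̄)² = Σfm² − (Σfm)²/n = 172685 − 4885²/145 = 8111.0345
Sample variance = 8111.0345 / 144 = 56.3266
Standard deviation = √56.3266 = 7.5051

7.505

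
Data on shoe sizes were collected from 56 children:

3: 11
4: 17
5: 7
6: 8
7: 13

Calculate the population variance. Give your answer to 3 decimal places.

Values: 3, 4, 5, 6, 7
n = 56, Σfx = 275, mean = 4.9107
Σfx² = 1471
Σf(x − x̄)² = Σfx² − (Σfx)²/n = 1471 − 275²/56 = 120.5536
Population variance = 120.5536 / 56 = 2.1527

2.153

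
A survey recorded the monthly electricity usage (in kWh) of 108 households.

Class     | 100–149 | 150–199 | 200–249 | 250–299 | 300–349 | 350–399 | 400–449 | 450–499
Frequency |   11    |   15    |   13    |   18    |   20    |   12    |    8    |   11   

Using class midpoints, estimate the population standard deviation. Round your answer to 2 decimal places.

Midpoints: 124.5, 174.5, 224.5, 274.5, 324.5, 374.5, 424.5, 474.5
n = 108, Σfm = 31446, mean = 291.1667
Σfm² = 10346027
Σf(m − x̄)² = Σfm² − (Σfm)²/n = 10346027 − 31446²/108 = 1190000.0000
Population variance = 1190000.0000 / 108 = 11018.5185
Standard deviation = √11018.5185 = 104.9691

104.97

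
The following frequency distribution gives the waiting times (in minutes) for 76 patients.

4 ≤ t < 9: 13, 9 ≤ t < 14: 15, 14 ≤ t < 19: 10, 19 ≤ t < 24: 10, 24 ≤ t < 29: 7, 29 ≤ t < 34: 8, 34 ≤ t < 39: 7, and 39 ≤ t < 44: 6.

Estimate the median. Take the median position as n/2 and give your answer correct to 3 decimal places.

Cumulative frequencies: 13, 28, 38, 48, 55, 63, 70, 76
n = 76; position = n/2 = 38.
This falls in the class 14 ≤ t < 19: L = 14, F = 28, f = 10, h = 5.
Median ≈ 14 + ((38 − 28) / 10) × 5 = 19.0000

19.000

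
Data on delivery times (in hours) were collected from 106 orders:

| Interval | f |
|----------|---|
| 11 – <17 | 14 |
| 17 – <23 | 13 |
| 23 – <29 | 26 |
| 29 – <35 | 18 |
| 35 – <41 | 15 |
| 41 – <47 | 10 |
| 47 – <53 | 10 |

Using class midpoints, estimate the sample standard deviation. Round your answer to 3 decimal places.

10.814

Midpoints: 14, 20, 26, 32, 38, 44, 50
n = 106, Σfm = 3218, mean = 30.3585
Σfm² = 109972
Σf(m − x̄)² = Σfm² − (Σfm)²/n = 109972 − 3218²/106 = 12278.3774
Sample variance = 12278.3774 / 105 = 116.9369
Standard deviation = √116.9369 = 10.8137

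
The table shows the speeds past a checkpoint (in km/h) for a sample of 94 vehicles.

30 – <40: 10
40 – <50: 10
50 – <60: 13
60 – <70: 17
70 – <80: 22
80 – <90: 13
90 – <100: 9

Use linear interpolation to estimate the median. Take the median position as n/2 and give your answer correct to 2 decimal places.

68.24

Cumulative frequencies: 10, 20, 33, 50, 72, 85, 94
n = 94; position = n/2 = 47.
This falls in the class 60 – <70: L = 60, F = 33, f = 17, h = 10.
Median ≈ 60 + ((47 − 33) / 17) × 10 = 68.2353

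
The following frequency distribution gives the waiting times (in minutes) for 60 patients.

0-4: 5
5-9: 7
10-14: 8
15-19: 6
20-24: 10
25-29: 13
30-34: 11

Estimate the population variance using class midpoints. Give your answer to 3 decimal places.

Midpoints: 2, 7, 12, 17, 22, 27, 32
n = 60, Σfm = 1180, mean = 19.6667
Σfm² = 28830
Σf(m − x̄)² = Σfm² − (Σfm)²/n = 28830 − 1180²/60 = 5623.3333
Population variance = 5623.3333 / 60 = 93.7222

93.722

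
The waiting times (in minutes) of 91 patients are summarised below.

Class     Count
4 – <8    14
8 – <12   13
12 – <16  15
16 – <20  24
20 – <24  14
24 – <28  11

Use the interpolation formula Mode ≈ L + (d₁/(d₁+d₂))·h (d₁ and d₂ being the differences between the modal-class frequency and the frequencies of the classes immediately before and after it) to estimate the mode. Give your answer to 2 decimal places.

Modal class: 16 – <20 (highest frequency 24).
d₁ = 24 − 15 = 9, d₂ = 24 − 14 = 10
Mode ≈ 16 + (9/(9+10)) × 4 = 16 + 1.8947 = 17.8947

17.89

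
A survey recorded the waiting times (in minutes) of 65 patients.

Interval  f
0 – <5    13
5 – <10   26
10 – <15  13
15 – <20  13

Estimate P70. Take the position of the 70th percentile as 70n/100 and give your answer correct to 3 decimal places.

12.500

Cumulative frequencies: 13, 39, 52, 65
n = 65; position = 70n/100 = 45.5.
This falls in the class 10 – <15: L = 10, F = 39, f = 13, h = 5.
70th percentile ≈ 10 + ((45.5 − 39) / 13) × 5 = 12.5000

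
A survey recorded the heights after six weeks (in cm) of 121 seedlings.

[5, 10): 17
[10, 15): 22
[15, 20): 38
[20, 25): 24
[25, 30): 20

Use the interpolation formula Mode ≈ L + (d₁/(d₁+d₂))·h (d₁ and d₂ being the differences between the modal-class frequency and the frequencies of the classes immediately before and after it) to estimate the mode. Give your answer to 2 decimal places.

17.67

Modal class: [15, 20) (highest frequency 38).
d₁ = 38 − 22 = 16, d₂ = 38 − 24 = 14
Mode ≈ 15 + (16/(16+14)) × 5 = 15 + 2.6667 = 17.6667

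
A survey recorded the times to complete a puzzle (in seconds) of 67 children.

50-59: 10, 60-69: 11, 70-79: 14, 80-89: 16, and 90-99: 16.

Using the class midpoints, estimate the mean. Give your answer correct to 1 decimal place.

77.0

Midpoints: 54.5, 64.5, 74.5, 84.5, 94.5
Σfm = 10×54.5 + 11×64.5 + 14×74.5 + 16×84.5 + 16×94.5 = 5161.5
n = Σf = 67
Mean = 5161.5 / 67 = 77.0373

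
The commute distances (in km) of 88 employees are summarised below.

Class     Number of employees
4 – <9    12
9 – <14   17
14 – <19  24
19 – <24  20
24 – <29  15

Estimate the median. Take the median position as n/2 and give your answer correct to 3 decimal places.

Cumulative frequencies: 12, 29, 53, 73, 88
n = 88; position = n/2 = 44.
This falls in the class 14 – <19: L = 14, F = 29, f = 24, h = 5.
Median ≈ 14 + ((44 − 29) / 24) × 5 = 17.1250

17.125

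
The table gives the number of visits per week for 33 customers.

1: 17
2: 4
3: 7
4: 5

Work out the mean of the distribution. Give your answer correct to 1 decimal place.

2.0

Values: 1, 2, 3, 4
Σfx = 17×1 + 4×2 + 7×3 + 5×4 = 66
n = Σf = 33
Mean = 66 / 33 = 2.0000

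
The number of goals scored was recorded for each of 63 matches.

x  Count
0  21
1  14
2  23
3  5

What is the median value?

Cumulative frequencies: 21, 35, 58, 63
n = 63, so the median is the value in position (n+1)/2 = 32.
Position 32 falls at value 1.

1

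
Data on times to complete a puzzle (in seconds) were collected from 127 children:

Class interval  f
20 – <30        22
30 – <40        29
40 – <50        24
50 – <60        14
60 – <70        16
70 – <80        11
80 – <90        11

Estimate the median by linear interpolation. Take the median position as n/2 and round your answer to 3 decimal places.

Cumulative frequencies: 22, 51, 75, 89, 105, 116, 127
n = 127; position = n/2 = 63.5.
This falls in the class 40 – <50: L = 40, F = 51, f = 24, h = 10.
Median ≈ 40 + ((63.5 − 51) / 24) × 10 = 45.2083

45.208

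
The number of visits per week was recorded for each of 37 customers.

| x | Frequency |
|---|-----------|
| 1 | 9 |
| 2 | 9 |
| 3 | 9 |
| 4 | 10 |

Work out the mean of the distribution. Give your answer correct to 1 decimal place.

Values: 1, 2, 3, 4
Σfx = 9×1 + 9×2 + 9×3 + 10×4 = 94
n = Σf = 37
Mean = 94 / 37 = 2.5405

2.5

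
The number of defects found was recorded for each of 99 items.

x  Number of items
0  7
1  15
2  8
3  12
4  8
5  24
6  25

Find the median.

4

Cumulative frequencies: 7, 22, 30, 42, 50, 74, 99
n = 99, so the median is the value in position (n+1)/2 = 50.
Position 50 falls at value 4.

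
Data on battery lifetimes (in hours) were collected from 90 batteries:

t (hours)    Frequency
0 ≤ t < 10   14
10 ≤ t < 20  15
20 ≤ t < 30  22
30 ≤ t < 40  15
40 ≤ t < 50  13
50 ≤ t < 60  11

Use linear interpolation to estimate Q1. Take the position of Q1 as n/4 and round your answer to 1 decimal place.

Cumulative frequencies: 14, 29, 51, 66, 79, 90
n = 90; position = n/4 = 22.5.
This falls in the class 10 ≤ t < 20: L = 10, F = 14, f = 15, h = 10.
Lower quartile ≈ 10 + ((22.5 − 14) / 15) × 10 = 15.6667

15.7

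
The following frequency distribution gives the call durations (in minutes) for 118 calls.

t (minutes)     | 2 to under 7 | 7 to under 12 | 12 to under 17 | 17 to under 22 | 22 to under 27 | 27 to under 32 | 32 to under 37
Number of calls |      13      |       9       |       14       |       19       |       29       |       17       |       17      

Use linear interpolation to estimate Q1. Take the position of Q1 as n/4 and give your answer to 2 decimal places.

14.68

Cumulative frequencies: 13, 22, 36, 55, 84, 101, 118
n = 118; position = n/4 = 29.5.
This falls in the class 12 to under 17: L = 12, F = 22, f = 14, h = 5.
Lower quartile ≈ 12 + ((29.5 − 22) / 14) × 5 = 14.6786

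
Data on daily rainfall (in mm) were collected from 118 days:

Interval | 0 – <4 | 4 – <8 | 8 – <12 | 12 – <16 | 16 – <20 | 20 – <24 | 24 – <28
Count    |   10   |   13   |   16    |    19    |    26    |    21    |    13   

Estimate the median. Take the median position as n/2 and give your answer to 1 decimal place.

Cumulative frequencies: 10, 23, 39, 58, 84, 105, 118
n = 118; position = n/2 = 59.
This falls in the class 16 – <20: L = 16, F = 58, f = 26, h = 4.
Median ≈ 16 + ((59 − 58) / 26) × 4 = 16.1538

16.2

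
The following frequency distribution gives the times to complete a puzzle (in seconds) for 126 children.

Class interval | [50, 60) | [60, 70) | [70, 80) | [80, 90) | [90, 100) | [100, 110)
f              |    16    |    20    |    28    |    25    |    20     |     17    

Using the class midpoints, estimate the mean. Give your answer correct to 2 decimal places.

80.08

Midpoints: 55, 65, 75, 85, 95, 105
Σfm = 16×55 + 20×65 + 28×75 + 25×85 + 20×95 + 17×105 = 10090
n = Σf = 126
Mean = 10090 / 126 = 80.0794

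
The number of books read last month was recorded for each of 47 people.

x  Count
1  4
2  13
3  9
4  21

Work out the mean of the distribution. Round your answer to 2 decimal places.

Values: 1, 2, 3, 4
Σfx = 4×1 + 13×2 + 9×3 + 21×4 = 141
n = Σf = 47
Mean = 141 / 47 = 3.0000

3.00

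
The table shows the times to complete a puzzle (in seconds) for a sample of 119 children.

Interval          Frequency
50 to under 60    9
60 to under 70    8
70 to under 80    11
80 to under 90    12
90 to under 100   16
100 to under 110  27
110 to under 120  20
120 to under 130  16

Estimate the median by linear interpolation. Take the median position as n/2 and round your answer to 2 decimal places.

101.30

Cumulative frequencies: 9, 17, 28, 40, 56, 83, 103, 119
n = 119; position = n/2 = 59.5.
This falls in the class 100 to under 110: L = 100, F = 56, f = 27, h = 10.
Median ≈ 100 + ((59.5 − 56) / 27) × 10 = 101.2963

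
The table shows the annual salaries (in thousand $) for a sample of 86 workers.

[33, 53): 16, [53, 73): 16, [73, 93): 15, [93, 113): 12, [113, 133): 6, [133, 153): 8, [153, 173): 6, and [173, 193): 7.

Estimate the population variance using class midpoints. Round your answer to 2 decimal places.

1946.62

Midpoints: 43, 63, 83, 103, 123, 143, 163, 183
n = 86, Σfm = 8318, mean = 96.7209
Σfm² = 971934
Σf(m − x̄)² = Σfm² − (Σfm)²/n = 971934 − 8318²/86 = 167409.3023
Population variance = 167409.3023 / 86 = 1946.6198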